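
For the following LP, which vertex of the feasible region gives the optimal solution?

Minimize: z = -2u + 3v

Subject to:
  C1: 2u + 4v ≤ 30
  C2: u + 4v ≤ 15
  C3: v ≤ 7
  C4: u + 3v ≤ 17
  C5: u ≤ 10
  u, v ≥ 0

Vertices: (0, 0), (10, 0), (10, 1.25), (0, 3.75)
Evaluating z = -2u + 3v at each vertex:
  (0, 0): z = 0
  (10, 0): z = -20
  (10, 1.25): z = -16.25
  (0, 3.75): z = 11.25

The smallest value is z = -20, attained at (10, 0).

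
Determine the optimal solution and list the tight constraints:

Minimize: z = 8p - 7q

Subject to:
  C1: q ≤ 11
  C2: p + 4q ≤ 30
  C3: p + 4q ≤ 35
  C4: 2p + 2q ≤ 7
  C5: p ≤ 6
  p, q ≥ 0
Optimal: p = 0, q = 3.5
Binding: C4, p ≥ 0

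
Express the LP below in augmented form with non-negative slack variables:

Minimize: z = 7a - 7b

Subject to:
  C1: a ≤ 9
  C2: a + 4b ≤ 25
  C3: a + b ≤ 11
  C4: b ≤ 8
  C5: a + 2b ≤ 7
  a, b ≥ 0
min z = 7a - 7b

s.t.
  a + s1 = 9
  a + 4b + s2 = 25
  a + b + s3 = 11
  b + s4 = 8
  a + 2b + s5 = 7
  a, b, s1, s2, s3, s4, s5 ≥ 0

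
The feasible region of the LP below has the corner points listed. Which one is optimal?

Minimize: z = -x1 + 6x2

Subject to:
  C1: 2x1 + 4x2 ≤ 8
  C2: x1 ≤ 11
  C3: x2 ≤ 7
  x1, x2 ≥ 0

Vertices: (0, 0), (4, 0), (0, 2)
(4, 0) with z = -4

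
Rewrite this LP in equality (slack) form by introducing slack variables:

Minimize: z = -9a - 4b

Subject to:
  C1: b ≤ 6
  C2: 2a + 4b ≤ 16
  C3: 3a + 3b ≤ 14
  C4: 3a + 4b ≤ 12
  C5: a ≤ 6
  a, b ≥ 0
min z = -9a - 4b

s.t.
  b + s1 = 6
  2a + 4b + s2 = 16
  3a + 3b + s3 = 14
  3a + 4b + s4 = 12
  a + s5 = 6
  a, b, s1, s2, s3, s4, s5 ≥ 0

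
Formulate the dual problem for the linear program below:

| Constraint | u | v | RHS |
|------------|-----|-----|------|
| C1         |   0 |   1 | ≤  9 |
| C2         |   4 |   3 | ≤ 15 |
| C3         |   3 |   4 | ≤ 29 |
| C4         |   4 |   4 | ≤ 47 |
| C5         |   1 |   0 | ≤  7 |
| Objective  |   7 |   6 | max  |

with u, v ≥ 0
Minimize: z = 9y1 + 15y2 + 29y3 + 47y4 + 7y5

Subject to:
  C1: -4y2 - 3y3 - 4y4 - y5 ≤ -7
  C2: -y1 - 3y2 - 4y3 - 4y4 ≤ -6
  y1, y2, y3, y4, y5 ≥ 0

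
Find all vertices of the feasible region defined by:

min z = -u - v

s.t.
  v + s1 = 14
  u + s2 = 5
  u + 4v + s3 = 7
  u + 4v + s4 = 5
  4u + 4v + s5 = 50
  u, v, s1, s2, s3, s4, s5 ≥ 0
Each vertex is the intersection of two constraint boundaries that also satisfies all remaining constraints:
  u = 0 and v = 0 → (0, 0)
  u = 5 and u + 4v = 5 → (5, 0)
  u + 4v = 5 and u = 0 → (0, 1.25)

Vertices: (0, 0), (5, 0), (0, 1.25)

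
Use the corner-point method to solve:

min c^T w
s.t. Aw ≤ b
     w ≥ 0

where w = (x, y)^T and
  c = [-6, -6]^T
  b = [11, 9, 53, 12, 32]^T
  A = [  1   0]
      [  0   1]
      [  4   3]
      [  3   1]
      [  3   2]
Each vertex is the intersection of two constraint boundaries that also satisfies all remaining constraints:
  x = 0 and y = 0 → (0, 0)
  3x + y = 12 and y = 0 → (4, 0)
  y = 9 and 3x + y = 12 → (1, 9)
  y = 9 and x = 0 → (0, 9)

Evaluating z = -6x - 6y at each vertex:
  (0, 0): z = 0
  (4, 0): z = -24
  (1, 9): z = -60
  (0, 9): z = -54

The minimum is at (1, 9) with z = -60.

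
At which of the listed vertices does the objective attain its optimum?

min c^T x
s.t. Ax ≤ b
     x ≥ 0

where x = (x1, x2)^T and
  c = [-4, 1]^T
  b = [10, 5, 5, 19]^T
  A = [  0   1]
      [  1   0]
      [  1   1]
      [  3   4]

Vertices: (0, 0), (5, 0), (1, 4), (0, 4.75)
(5, 0) with z = -20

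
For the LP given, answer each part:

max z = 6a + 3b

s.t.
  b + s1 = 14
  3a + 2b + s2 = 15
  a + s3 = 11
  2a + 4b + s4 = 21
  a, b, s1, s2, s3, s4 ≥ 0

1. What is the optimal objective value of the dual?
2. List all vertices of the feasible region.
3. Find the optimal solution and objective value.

1. 30 (by strong duality, equal to the primal optimum)
2. (0, 0), (5, 0), (2.25, 4.125), (0, 5.25)
3. a = 5, b = 0, z = 30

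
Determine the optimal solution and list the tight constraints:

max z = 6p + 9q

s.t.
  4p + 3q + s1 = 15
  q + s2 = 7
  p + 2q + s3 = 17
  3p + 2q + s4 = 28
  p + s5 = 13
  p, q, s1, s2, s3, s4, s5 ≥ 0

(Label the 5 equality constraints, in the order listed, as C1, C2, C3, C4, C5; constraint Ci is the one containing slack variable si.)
Optimal: p = 0, q = 5
Slack at optimum:
  C1: slack = 0 (binding)
  C2: slack = 2
  C3: slack = 7
  C4: slack = 18
  C5: slack = 13
  p ≥ 0: p = 0 (binding)
  q ≥ 0: q = 5
Binding constraints: C1, p ≥ 0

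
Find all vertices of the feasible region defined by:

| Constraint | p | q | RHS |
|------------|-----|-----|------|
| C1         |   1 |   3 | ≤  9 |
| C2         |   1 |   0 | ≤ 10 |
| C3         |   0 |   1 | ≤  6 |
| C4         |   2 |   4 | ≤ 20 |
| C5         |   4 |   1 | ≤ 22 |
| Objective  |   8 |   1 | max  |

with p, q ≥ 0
Each vertex is the intersection of two constraint boundaries that also satisfies all remaining constraints:
  p = 0 and q = 0 → (0, 0)
  4p + q = 22 and q = 0 → (5.5, 0)
  p + 3q = 9 and 4p + q = 22 → (5.182, 1.273)
  p + 3q = 9 and p = 0 → (0, 3)

Vertices: (0, 0), (5.5, 0), (5.182, 1.273), (0, 3)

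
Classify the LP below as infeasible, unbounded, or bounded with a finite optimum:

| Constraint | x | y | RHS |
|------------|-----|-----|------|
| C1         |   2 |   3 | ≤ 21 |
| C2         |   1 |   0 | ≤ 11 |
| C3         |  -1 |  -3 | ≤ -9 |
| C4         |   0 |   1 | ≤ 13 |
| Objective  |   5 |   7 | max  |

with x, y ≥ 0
The point (10.5, 0) satisfies every constraint, so the LP is feasible; the constraints give x ≤ 11 and y ≤ 13, which with x, y ≥ 0 keep the feasible region inside a bounded box. A feasible, bounded LP attains a finite optimum at a vertex.

Bounded optimum: z* = 52.5 at (10.5, 0).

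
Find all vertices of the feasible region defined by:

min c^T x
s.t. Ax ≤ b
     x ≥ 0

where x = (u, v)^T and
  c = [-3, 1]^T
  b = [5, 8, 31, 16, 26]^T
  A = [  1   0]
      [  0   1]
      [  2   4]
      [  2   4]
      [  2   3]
Each vertex is the intersection of two constraint boundaries that also satisfies all remaining constraints:
  u = 0 and v = 0 → (0, 0)
  u = 5 and v = 0 → (5, 0)
  u = 5 and 2u + 4v = 16 → (5, 1.5)
  2u + 4v = 16 and u = 0 → (0, 4)

Vertices: (0, 0), (5, 0), (5, 1.5), (0, 4)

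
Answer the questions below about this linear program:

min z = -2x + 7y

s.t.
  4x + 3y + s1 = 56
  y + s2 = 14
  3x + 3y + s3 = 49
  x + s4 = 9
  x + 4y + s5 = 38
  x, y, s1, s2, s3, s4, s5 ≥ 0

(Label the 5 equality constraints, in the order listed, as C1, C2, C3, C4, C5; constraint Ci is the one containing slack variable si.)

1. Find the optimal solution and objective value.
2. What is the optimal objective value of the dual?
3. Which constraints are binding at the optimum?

1. x = 9, y = 0, z = -18
2. -18 (by strong duality, equal to the primal optimum)
3. C4, y ≥ 0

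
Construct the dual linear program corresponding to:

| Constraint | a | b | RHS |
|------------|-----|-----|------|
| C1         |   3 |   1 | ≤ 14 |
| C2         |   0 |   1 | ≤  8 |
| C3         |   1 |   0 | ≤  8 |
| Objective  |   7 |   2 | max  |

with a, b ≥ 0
Minimize: z = 14y1 + 8y2 + 8y3

Subject to:
  C1: -3y1 - y3 ≤ -7
  C2: -y1 - y2 ≤ -2
  y1, y2, y3 ≥ 0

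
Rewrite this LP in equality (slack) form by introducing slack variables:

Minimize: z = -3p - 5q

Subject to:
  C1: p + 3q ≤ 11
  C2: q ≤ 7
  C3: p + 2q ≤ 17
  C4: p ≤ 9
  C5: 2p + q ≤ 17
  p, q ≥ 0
min z = -3p - 5q

s.t.
  p + 3q + s1 = 11
  q + s2 = 7
  p + 2q + s3 = 17
  p + s4 = 9
  2p + q + s5 = 17
  p, q, s1, s2, s3, s4, s5 ≥ 0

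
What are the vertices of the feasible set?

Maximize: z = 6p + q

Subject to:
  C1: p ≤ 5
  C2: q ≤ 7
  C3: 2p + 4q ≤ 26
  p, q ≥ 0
Each vertex is the intersection of two constraint boundaries that also satisfies all remaining constraints:
  p = 0 and q = 0 → (0, 0)
  p = 5 and q = 0 → (5, 0)
  p = 5 and 2p + 4q = 26 → (5, 4)
  2p + 4q = 26 and p = 0 → (0, 6.5)

Vertices: (0, 0), (5, 0), (5, 4), (0, 6.5)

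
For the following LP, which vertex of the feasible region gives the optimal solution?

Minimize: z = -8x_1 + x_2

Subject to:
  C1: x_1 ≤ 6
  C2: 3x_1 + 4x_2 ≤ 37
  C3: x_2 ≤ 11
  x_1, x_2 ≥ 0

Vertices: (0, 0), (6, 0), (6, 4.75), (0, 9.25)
(6, 0) with z = -48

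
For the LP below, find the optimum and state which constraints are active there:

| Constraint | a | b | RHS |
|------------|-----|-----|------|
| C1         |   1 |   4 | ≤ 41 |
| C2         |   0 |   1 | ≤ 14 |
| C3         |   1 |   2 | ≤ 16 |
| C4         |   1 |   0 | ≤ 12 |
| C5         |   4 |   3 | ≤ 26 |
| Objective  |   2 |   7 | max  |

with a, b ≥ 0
Optimal: a = 0, b = 8
Slack at optimum:
  C1: slack = 9
  C2: slack = 6
  C3: slack = 0 (binding)
  C4: slack = 12
  C5: slack = 2
  a ≥ 0: a = 0 (binding)
  b ≥ 0: b = 8
Binding constraints: C3, a ≥ 0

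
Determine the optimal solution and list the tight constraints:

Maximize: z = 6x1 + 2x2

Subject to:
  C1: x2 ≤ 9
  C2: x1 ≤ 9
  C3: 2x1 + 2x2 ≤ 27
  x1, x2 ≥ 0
Optimal: x1 = 9, x2 = 4.5
Binding: C2, C3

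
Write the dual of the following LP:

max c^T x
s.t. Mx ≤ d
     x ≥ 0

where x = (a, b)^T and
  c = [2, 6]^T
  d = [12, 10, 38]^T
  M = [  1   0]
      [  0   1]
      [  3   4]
Minimize: z = 12y1 + 10y2 + 38y3

Subject to:
  C1: -y1 - 3y3 ≤ -2
  C2: -y2 - 4y3 ≤ -6
  y1, y2, y3 ≥ 0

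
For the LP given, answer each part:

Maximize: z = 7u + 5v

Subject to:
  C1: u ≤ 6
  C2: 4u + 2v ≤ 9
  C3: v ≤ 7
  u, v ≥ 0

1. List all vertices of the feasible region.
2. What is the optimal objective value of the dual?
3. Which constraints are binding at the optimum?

1. (0, 0), (2.25, 0), (0, 4.5)
2. 22.5 (by strong duality, equal to the primal optimum)
3. C2, u ≥ 0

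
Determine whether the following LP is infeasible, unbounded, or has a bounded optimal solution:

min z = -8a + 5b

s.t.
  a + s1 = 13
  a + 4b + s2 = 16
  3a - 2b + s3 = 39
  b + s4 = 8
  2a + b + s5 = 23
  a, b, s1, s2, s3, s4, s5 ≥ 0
The point (11.5, 0) satisfies every constraint, so the LP is feasible; the constraints give a ≤ 13 and b ≤ 8, which with a, b ≥ 0 keep the feasible region inside a bounded box. A feasible, bounded LP attains a finite optimum at a vertex.

Evaluating z = -8a + 5b at each vertex:
  (0, 0): z = 0
  (11.5, 0): z = -92
  (10.86, 1.286): z = -80.43
  (0, 4): z = 20

Feasible with finite optimum z* = -92 at (11.5, 0).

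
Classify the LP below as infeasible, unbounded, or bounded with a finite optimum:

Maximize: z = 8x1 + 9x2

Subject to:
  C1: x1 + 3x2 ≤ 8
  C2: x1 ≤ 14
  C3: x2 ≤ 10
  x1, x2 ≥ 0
The point (8, 0) satisfies every constraint, so the LP is feasible; the constraints give x1 ≤ 14 and x2 ≤ 10, which with x1, x2 ≥ 0 keep the feasible region inside a bounded box. A feasible, bounded LP attains a finite optimum at a vertex.

Evaluating z = 8x1 + 9x2 at each vertex:
  (0, 0): z = 0
  (8, 0): z = 64
  (0, 2.667): z = 24

Bounded optimum: z* = 64 at (8, 0).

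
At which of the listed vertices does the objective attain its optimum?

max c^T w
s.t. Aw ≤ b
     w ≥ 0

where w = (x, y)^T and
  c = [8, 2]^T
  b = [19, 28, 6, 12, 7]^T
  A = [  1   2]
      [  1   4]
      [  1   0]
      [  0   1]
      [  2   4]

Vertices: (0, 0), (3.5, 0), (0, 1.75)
Evaluating z = 8x + 2y at each vertex:
  (0, 0): z = 0
  (3.5, 0): z = 28
  (0, 1.75): z = 3.5

The largest value is z = 28, attained at (3.5, 0).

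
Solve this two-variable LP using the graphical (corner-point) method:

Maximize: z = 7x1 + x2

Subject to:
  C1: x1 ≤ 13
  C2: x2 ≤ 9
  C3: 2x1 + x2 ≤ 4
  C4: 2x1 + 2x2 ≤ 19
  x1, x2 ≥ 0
Each vertex is the intersection of two constraint boundaries that also satisfies all remaining constraints:
  x1 = 0 and x2 = 0 → (0, 0)
  2x1 + x2 = 4 and x2 = 0 → (2, 0)
  2x1 + x2 = 4 and x1 = 0 → (0, 4)

Evaluating z = 7x1 + x2 at each vertex:
  (0, 0): z = 0
  (2, 0): z = 14
  (0, 4): z = 4

The maximum is at (2, 0) with z = 14.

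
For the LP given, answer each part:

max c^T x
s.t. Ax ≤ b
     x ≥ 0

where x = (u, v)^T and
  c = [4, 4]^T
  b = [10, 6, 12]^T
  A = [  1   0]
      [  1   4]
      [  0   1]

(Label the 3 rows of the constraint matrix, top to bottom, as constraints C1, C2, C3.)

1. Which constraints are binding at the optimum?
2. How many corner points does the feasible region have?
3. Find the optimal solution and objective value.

1. C2, v ≥ 0
2. 3
3. u = 6, v = 0, z = 24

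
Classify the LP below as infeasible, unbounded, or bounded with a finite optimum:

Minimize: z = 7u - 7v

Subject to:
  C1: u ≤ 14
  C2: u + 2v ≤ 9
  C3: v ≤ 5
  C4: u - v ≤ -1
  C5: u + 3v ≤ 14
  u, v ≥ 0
The point (0, 4.5) satisfies every constraint, so the LP is feasible; the constraints give u ≤ 14 and v ≤ 5, which with u, v ≥ 0 keep the feasible region inside a bounded box. A feasible, bounded LP attains a finite optimum at a vertex.

The LP has an optimal solution: (0, 4.5) with z = -31.5.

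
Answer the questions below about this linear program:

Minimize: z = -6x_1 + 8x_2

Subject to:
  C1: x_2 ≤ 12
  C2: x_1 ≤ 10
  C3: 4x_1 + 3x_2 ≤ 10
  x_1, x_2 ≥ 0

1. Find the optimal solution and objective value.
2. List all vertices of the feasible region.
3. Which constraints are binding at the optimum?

1. x_1 = 2.5, x_2 = 0, z = -15
2. (0, 0), (2.5, 0), (0, 3.333)
3. C3, x_2 ≥ 0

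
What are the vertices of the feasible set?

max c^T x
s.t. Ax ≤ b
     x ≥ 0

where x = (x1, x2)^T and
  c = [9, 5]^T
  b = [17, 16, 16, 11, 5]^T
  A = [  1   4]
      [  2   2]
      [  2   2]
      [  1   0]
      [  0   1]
Each vertex is the intersection of two constraint boundaries that also satisfies all remaining constraints:
  x1 = 0 and x2 = 0 → (0, 0)
  2x1 + 2x2 = 16 and x2 = 0 → (8, 0)
  x1 + 4x2 = 17 and 2x1 + 2x2 = 16 → (5, 3)
  x1 + 4x2 = 17 and x1 = 0 → (0, 4.25)

Vertices: (0, 0), (8, 0), (5, 3), (0, 4.25)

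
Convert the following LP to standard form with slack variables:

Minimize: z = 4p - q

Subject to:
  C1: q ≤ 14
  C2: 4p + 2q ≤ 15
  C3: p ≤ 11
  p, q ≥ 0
min z = 4p - q

s.t.
  q + s1 = 14
  4p + 2q + s2 = 15
  p + s3 = 11
  p, q, s1, s2, s3 ≥ 0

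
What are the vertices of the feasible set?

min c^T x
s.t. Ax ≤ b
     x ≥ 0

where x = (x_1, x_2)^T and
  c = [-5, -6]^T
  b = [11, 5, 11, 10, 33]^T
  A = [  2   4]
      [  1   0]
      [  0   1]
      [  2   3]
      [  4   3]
Each vertex is the intersection of two constraint boundaries that also satisfies all remaining constraints:
  x_1 = 0 and x_2 = 0 → (0, 0)
  x_1 = 5 and 2x_1 + 3x_2 = 10 → (5, 0)
  2x_1 + 4x_2 = 11 and 2x_1 + 3x_2 = 10 → (3.5, 1)
  2x_1 + 4x_2 = 11 and x_1 = 0 → (0, 2.75)

Vertices: (0, 0), (5, 0), (3.5, 1), (0, 2.75)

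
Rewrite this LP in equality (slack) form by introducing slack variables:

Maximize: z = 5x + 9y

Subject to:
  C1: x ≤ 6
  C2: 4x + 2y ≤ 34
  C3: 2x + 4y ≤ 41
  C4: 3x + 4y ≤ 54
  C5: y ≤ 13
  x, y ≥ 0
max z = 5x + 9y

s.t.
  x + s1 = 6
  4x + 2y + s2 = 34
  2x + 4y + s3 = 41
  3x + 4y + s4 = 54
  y + s5 = 13
  x, y, s1, s2, s3, s4, s5 ≥ 0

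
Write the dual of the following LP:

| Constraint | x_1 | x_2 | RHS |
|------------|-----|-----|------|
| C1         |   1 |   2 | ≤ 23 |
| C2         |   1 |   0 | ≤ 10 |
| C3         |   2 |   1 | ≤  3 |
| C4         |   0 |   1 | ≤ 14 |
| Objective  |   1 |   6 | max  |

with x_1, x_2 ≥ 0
Minimize: z = 23y1 + 10y2 + 3y3 + 14y4

Subject to:
  C1: -y1 - y2 - 2y3 ≤ -1
  C2: -2y1 - y3 - y4 ≤ -6
  y1, y2, y3, y4 ≥ 0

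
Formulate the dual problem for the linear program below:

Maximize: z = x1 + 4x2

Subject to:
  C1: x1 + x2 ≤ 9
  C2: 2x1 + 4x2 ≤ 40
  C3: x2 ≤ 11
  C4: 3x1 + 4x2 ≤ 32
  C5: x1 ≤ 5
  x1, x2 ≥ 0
Minimize: z = 9y1 + 40y2 + 11y3 + 32y4 + 5y5

Subject to:
  C1: -y1 - 2y2 - 3y4 - y5 ≤ -1
  C2: -y1 - 4y2 - y3 - 4y4 ≤ -4
  y1, y2, y3, y4, y5 ≥ 0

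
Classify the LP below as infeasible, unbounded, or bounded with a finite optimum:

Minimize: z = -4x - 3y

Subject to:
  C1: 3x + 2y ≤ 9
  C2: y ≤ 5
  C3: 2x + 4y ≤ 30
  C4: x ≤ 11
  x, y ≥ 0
The point (0, 4.5) satisfies every constraint, so the LP is feasible; the constraints give x ≤ 11 and y ≤ 5, which with x, y ≥ 0 keep the feasible region inside a bounded box. A feasible, bounded LP attains a finite optimum at a vertex.

Evaluating z = -4x - 3y at each vertex:
  (0, 0): z = 0
  (3, 0): z = -12
  (0, 4.5): z = -13.5

The LP has an optimal solution: (0, 4.5) with z = -13.5.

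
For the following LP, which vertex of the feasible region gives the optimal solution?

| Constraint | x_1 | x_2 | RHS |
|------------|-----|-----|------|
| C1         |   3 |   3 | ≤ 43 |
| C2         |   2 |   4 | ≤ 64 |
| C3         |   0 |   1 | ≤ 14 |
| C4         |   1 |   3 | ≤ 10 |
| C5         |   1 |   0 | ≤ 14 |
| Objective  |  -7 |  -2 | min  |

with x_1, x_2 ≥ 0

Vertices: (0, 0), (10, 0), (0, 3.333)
(10, 0) with z = -70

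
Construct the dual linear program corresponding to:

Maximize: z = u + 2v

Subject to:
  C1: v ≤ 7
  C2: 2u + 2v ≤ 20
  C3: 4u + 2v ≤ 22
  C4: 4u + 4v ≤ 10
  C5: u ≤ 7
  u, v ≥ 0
Minimize: z = 7y1 + 20y2 + 22y3 + 10y4 + 7y5

Subject to:
  C1: -2y2 - 4y3 - 4y4 - y5 ≤ -1
  C2: -y1 - 2y2 - 2y3 - 4y4 ≤ -2
  y1, y2, y3, y4, y5 ≥ 0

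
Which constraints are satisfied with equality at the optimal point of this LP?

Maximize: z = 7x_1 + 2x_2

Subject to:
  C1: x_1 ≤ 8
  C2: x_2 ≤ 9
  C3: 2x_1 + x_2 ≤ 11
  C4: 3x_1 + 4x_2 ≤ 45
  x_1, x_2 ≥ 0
Optimal: x_1 = 5.5, x_2 = 0
Binding: C3, x_2 ≥ 0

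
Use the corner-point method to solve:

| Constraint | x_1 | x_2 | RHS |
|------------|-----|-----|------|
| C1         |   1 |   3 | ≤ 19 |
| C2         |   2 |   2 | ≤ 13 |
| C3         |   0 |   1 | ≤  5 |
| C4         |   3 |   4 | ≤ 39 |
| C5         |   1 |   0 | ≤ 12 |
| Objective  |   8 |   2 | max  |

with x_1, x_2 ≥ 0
Each vertex is the intersection of two constraint boundaries that also satisfies all remaining constraints:
  x_1 = 0 and x_2 = 0 → (0, 0)
  2x_1 + 2x_2 = 13 and x_2 = 0 → (6.5, 0)
  2x_1 + 2x_2 = 13 and x_2 = 5 → (1.5, 5)
  x_2 = 5 and x_1 = 0 → (0, 5)

Evaluating z = 8x_1 + 2x_2 at each vertex:
  (0, 0): z = 0
  (6.5, 0): z = 52
  (1.5, 5): z = 22
  (0, 5): z = 10

The maximum is at (6.5, 0) with z = 52.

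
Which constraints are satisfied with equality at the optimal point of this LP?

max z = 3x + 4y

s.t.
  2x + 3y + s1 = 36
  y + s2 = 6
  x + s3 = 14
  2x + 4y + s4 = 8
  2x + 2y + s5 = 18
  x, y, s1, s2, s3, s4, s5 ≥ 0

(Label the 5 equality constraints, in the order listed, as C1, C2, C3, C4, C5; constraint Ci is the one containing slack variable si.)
Optimal: x = 4, y = 0
Slack at optimum:
  C1: slack = 28
  C2: slack = 6
  C3: slack = 10
  C4: slack = 0 (binding)
  C5: slack = 10
  x ≥ 0: x = 4
  y ≥ 0: y = 0 (binding)
Binding constraints: C4, y ≥ 0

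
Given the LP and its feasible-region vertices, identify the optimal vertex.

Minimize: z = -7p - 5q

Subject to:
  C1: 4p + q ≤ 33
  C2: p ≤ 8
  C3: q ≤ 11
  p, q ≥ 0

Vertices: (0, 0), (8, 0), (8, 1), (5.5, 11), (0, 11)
Evaluating z = -7p - 5q at each vertex:
  (0, 0): z = 0
  (8, 0): z = -56
  (8, 1): z = -61
  (5.5, 11): z = -93.5
  (0, 11): z = -55

The smallest value is z = -93.5, attained at (5.5, 11).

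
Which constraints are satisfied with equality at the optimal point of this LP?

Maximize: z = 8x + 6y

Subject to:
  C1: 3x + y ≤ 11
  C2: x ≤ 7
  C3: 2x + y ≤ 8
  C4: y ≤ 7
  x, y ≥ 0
Optimal: x = 0.5, y = 7
Slack at optimum:
  C1: slack = 2.5
  C2: slack = 6.5
  C3: slack = 0 (binding)
  C4: slack = 0 (binding)
  x ≥ 0: x = 0.5
  y ≥ 0: y = 7
Binding constraints: C3, C4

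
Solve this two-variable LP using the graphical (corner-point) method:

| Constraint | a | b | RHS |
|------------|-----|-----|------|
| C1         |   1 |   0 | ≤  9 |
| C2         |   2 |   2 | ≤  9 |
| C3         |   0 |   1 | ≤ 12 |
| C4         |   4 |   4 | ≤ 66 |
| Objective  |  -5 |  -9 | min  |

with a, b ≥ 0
a = 0, b = 4.5, z = -40.5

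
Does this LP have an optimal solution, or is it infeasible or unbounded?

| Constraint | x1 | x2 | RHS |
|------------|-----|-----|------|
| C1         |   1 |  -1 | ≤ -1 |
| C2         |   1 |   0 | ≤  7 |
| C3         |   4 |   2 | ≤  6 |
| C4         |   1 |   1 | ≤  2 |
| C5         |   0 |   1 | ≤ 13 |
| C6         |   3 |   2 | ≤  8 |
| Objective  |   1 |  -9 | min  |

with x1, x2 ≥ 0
The point (0, 2) satisfies every constraint, so the LP is feasible; the constraints give x1 ≤ 7 and x2 ≤ 13, which with x1, x2 ≥ 0 keep the feasible region inside a bounded box. A feasible, bounded LP attains a finite optimum at a vertex.

Evaluating z = x1 - 9x2 at each vertex:
  (0, 1): z = -9
  (0.5, 1.5): z = -13
  (0, 2): z = -18

The LP has an optimal solution: (0, 2) with z = -18.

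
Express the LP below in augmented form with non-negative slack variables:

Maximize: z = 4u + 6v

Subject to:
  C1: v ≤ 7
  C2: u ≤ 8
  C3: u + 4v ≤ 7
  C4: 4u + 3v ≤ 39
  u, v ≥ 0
max z = 4u + 6v

s.t.
  v + s1 = 7
  u + s2 = 8
  u + 4v + s3 = 7
  4u + 3v + s4 = 39
  u, v, s1, s2, s3, s4 ≥ 0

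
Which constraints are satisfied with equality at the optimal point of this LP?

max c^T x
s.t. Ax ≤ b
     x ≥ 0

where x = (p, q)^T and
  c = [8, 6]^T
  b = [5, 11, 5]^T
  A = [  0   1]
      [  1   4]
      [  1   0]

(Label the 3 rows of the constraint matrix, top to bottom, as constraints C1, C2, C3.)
Optimal: p = 5, q = 1.5
Binding: C2, C3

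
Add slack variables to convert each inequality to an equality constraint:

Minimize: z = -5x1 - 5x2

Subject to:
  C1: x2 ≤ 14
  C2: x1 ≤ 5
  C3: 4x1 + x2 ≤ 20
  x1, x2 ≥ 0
min z = -5x1 - 5x2

s.t.
  x2 + s1 = 14
  x1 + s2 = 5
  4x1 + x2 + s3 = 20
  x1, x2, s1, s2, s3 ≥ 0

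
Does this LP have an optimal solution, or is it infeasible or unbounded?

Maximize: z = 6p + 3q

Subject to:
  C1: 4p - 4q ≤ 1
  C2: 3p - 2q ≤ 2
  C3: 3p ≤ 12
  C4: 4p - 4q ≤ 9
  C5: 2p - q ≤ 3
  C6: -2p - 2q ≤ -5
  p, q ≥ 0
Feasible point: (0, 3) satisfies every constraint, so the LP is feasible.
Direction d = (0, 1): for each constraint row a, a·d ≤ 0 —
  (4)(0) + (-4)(1) = -4 ≤ 0
  (3)(0) + (-2)(1) = -2 ≤ 0
  (3)(0) + (0)(1) = 0 ≤ 0
  (4)(0) + (-4)(1) = -4 ≤ 0
  (2)(0) + (-1)(1) = -1 ≤ 0
  (-2)(0) + (-2)(1) = -2 ≤ 0
and d ≥ 0, so (0, 3) + t·d stays feasible for every t ≥ 0. Along this ray z = 6p + 3q changes by 3 per unit t, so z → +∞.

Unbounded: there is a feasible ray along which z → +∞.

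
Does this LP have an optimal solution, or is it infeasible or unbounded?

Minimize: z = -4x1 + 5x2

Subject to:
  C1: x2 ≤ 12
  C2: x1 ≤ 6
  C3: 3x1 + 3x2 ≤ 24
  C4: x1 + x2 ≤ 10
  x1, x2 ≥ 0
The point (6, 0) satisfies every constraint, so the LP is feasible; the constraints give x1 ≤ 6 and x2 ≤ 12, which with x1, x2 ≥ 0 keep the feasible region inside a bounded box. A feasible, bounded LP attains a finite optimum at a vertex.

Evaluating z = -4x1 + 5x2 at each vertex:
  (0, 0): z = 0
  (6, 0): z = -24
  (6, 2): z = -14
  (0, 8): z = 40

Bounded optimum: z* = -24 at (6, 0).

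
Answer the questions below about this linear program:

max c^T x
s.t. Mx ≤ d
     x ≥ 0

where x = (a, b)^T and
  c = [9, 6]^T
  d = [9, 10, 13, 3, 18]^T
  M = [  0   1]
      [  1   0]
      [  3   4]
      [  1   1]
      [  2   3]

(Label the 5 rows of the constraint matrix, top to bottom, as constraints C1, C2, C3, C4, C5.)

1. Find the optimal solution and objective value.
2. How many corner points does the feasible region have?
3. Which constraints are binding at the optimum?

1. a = 3, b = 0, z = 27
2. 3
3. C4, b ≥ 0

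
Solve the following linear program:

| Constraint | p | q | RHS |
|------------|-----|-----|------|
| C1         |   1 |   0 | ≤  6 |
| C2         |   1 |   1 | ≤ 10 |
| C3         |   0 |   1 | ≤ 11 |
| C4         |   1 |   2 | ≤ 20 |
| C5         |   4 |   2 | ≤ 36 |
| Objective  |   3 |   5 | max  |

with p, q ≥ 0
Each vertex is the intersection of two constraint boundaries that also satisfies all remaining constraints:
  p = 0 and q = 0 → (0, 0)
  p = 6 and q = 0 → (6, 0)
  p = 6 and p + q = 10 → (6, 4)
  p + q = 10 and p + 2q = 20 → (0, 10)

Evaluating z = 3p + 5q at each vertex:
  (0, 0): z = 0
  (6, 0): z = 18
  (6, 4): z = 38
  (0, 10): z = 50

The maximum is at (0, 10) with z = 50.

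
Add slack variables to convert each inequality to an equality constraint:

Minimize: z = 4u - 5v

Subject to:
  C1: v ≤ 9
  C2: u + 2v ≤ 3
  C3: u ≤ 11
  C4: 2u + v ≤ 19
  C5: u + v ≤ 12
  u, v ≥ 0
min z = 4u - 5v

s.t.
  v + s1 = 9
  u + 2v + s2 = 3
  u + s3 = 11
  2u + v + s4 = 19
  u + v + s5 = 12
  u, v, s1, s2, s3, s4, s5 ≥ 0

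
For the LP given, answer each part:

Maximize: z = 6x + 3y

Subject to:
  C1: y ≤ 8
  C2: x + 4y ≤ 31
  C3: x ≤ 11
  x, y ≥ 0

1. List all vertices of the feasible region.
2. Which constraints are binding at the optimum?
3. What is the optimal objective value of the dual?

1. (0, 0), (11, 0), (11, 5), (0, 7.75)
2. C2, C3
3. 81 (by strong duality, equal to the primal optimum)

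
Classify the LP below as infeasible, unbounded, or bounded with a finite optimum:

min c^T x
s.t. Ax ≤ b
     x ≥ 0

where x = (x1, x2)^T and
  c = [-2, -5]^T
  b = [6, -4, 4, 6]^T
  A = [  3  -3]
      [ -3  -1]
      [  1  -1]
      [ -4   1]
Feasible point: (1, 1) satisfies every constraint, so the LP is feasible.
Direction d = (1, 1): for each constraint row a, a·d ≤ 0 —
  (3)(1) + (-3)(1) = 0 ≤ 0
  (-3)(1) + (-1)(1) = -4 ≤ 0
  (1)(1) + (-1)(1) = 0 ≤ 0
  (-4)(1) + (1)(1) = -3 ≤ 0
and d ≥ 0, so (1, 1) + t·d stays feasible for every t ≥ 0. Along this ray z = -2x1 - 5x2 changes by -7 per unit t, so z → −∞.

Unbounded: there is a feasible ray along which z → −∞.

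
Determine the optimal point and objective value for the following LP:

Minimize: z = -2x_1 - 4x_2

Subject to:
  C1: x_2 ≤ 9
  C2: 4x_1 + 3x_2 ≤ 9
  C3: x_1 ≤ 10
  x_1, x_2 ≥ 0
Each vertex is the intersection of two constraint boundaries that also satisfies all remaining constraints:
  x_1 = 0 and x_2 = 0 → (0, 0)
  4x_1 + 3x_2 = 9 and x_2 = 0 → (2.25, 0)
  4x_1 + 3x_2 = 9 and x_1 = 0 → (0, 3)

Evaluating z = -2x_1 - 4x_2 at each vertex:
  (0, 0): z = 0
  (2.25, 0): z = -4.5
  (0, 3): z = -12

The minimum is at (0, 3) with z = -12.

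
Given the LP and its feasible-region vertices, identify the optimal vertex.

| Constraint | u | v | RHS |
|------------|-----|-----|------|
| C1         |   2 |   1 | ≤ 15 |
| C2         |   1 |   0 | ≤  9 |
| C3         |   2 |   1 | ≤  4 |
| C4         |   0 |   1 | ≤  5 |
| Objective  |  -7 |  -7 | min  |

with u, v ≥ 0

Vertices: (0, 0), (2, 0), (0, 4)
(0, 4) with z = -28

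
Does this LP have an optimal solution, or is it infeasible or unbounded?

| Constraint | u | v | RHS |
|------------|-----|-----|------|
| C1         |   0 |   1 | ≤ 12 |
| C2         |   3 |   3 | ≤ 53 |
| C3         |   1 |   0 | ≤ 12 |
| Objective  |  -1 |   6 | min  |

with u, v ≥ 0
The point (12, 0) satisfies every constraint, so the LP is feasible; the constraints give u ≤ 12 and v ≤ 12, which with u, v ≥ 0 keep the feasible region inside a bounded box. A feasible, bounded LP attains a finite optimum at a vertex.

The LP has an optimal solution: (12, 0) with z = -12.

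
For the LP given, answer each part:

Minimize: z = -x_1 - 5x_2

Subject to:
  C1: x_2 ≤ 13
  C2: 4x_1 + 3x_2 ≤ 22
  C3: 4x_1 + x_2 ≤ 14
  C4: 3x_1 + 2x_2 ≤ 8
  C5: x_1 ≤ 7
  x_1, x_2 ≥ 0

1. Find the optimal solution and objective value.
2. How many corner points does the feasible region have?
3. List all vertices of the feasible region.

1. x_1 = 0, x_2 = 4, z = -20
2. 3
3. (0, 0), (2.667, 0), (0, 4)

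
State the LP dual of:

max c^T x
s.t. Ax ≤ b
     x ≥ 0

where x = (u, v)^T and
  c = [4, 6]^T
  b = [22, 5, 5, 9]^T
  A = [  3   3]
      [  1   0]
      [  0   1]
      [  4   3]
Minimize: z = 22y1 + 5y2 + 5y3 + 9y4

Subject to:
  C1: -3y1 - y2 - 4y4 ≤ -4
  C2: -3y1 - y3 - 3y4 ≤ -6
  y1, y2, y3, y4 ≥ 0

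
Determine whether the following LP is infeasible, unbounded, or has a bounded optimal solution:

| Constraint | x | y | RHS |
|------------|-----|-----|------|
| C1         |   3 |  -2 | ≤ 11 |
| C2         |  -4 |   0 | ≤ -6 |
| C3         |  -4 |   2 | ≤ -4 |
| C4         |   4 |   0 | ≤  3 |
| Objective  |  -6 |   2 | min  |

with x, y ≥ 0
C4 requires 4x ≤ 3, while C2 (-4x ≤ -6) is equivalent to 4x ≥ 6. Together they would need 6 ≤ 4x ≤ 3, which is impossible since 6 > 3. No point satisfies all constraints.

Infeasible: no point satisfies all constraints simultaneously.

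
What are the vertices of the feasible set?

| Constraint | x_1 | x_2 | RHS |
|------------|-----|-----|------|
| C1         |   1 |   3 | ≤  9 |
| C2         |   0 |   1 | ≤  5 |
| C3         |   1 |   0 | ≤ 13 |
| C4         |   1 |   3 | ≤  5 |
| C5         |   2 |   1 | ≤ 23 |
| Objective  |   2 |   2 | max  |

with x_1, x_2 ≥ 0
Each vertex is the intersection of two constraint boundaries that also satisfies all remaining constraints:
  x_1 = 0 and x_2 = 0 → (0, 0)
  x_1 + 3x_2 = 5 and x_2 = 0 → (5, 0)
  x_1 + 3x_2 = 5 and x_1 = 0 → (0, 1.667)

Vertices: (0, 0), (5, 0), (0, 1.667)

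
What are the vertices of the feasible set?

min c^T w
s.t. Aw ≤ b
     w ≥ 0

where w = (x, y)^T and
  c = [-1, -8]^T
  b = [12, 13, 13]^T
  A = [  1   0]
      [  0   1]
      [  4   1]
Each vertex is the intersection of two constraint boundaries that also satisfies all remaining constraints:
  x = 0 and y = 0 → (0, 0)
  4x + y = 13 and y = 0 → (3.25, 0)
  y = 13 and 4x + y = 13 → (0, 13)

Vertices: (0, 0), (3.25, 0), (0, 13)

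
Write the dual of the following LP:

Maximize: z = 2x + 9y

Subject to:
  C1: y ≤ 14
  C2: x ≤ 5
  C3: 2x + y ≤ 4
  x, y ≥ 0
Minimize: z = 14y1 + 5y2 + 4y3

Subject to:
  C1: -y2 - 2y3 ≤ -2
  C2: -y1 - y3 ≤ -9
  y1, y2, y3 ≥ 0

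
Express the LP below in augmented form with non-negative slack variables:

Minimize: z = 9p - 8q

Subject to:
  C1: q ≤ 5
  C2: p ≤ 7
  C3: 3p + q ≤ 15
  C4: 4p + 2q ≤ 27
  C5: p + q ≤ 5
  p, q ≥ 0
min z = 9p - 8q

s.t.
  q + s1 = 5
  p + s2 = 7
  3p + q + s3 = 15
  4p + 2q + s4 = 27
  p + q + s5 = 5
  p, q, s1, s2, s3, s4, s5 ≥ 0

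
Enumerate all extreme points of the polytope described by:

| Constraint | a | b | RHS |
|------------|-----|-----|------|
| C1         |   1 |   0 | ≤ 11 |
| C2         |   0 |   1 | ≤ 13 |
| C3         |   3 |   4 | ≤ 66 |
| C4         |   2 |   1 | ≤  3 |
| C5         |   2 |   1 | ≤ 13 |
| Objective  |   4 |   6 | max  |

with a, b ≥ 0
Each vertex is the intersection of two constraint boundaries that also satisfies all remaining constraints:
  a = 0 and b = 0 → (0, 0)
  2a + b = 3 and b = 0 → (1.5, 0)
  2a + b = 3 and a = 0 → (0, 3)

Vertices: (0, 0), (1.5, 0), (0, 3)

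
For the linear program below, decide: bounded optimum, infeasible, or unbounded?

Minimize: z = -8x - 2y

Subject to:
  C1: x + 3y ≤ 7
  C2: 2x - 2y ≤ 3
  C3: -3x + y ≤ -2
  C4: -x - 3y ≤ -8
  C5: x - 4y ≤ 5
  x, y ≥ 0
C1 requires x + 3y ≤ 7, while C4 (-x - 3y ≤ -8) is equivalent to x + 3y ≥ 8. Together they would need 8 ≤ x + 3y ≤ 7, which is impossible since 8 > 7. No point satisfies all constraints.

Infeasible: no point satisfies all constraints simultaneously.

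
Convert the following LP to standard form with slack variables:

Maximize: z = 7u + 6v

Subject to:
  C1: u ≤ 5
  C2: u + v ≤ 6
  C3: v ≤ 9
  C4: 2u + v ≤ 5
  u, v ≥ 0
max z = 7u + 6v

s.t.
  u + s1 = 5
  u + v + s2 = 6
  v + s3 = 9
  2u + v + s4 = 5
  u, v, s1, s2, s3, s4 ≥ 0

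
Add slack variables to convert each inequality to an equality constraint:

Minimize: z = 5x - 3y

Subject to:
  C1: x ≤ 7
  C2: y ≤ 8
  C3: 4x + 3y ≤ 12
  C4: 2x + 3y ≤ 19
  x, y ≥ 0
min z = 5x - 3y

s.t.
  x + s1 = 7
  y + s2 = 8
  4x + 3y + s3 = 12
  2x + 3y + s4 = 19
  x, y, s1, s2, s3, s4 ≥ 0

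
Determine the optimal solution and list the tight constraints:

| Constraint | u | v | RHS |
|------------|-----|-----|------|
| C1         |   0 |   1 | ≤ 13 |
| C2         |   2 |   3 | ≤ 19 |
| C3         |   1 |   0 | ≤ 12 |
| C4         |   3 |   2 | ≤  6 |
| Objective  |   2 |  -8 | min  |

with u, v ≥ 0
Optimal: u = 0, v = 3
Binding: C4, u ≥ 0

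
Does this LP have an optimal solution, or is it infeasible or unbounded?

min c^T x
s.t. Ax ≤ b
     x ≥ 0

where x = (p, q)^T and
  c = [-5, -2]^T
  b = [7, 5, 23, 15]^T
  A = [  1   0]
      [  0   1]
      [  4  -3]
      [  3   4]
The point (5, 0) satisfies every constraint, so the LP is feasible; the constraints give p ≤ 7 and q ≤ 5, which with p, q ≥ 0 keep the feasible region inside a bounded box. A feasible, bounded LP attains a finite optimum at a vertex.

Evaluating z = -5p - 2q at each vertex:
  (0, 0): z = 0
  (5, 0): z = -25
  (0, 3.75): z = -7.5

Bounded optimum: z* = -25 at (5, 0).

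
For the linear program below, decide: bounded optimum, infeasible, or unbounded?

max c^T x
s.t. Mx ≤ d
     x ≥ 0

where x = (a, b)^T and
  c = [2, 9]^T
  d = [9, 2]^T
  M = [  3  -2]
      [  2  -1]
Feasible point: (0, 0) satisfies every constraint, so the LP is feasible.
Direction d = (0, 1): for each constraint row a, a·d ≤ 0 —
  (3)(0) + (-2)(1) = -2 ≤ 0
  (2)(0) + (-1)(1) = -1 ≤ 0
and d ≥ 0, so (0, 0) + t·d stays feasible for every t ≥ 0. Along this ray z = 2a + 9b changes by 9 per unit t, so z → +∞.

The LP is unbounded; z can be made arbitrarily large.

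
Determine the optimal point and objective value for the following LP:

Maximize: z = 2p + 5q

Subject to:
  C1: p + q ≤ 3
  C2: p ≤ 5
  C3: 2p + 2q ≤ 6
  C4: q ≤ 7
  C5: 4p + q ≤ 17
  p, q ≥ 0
Each vertex is the intersection of two constraint boundaries that also satisfies all remaining constraints:
  p = 0 and q = 0 → (0, 0)
  p + q = 3 and q = 0 → (3, 0)
  p + q = 3 and p = 0 → (0, 3)

Evaluating z = 2p + 5q at each vertex:
  (0, 0): z = 0
  (3, 0): z = 6
  (0, 3): z = 15

The maximum is at (0, 3) with z = 15.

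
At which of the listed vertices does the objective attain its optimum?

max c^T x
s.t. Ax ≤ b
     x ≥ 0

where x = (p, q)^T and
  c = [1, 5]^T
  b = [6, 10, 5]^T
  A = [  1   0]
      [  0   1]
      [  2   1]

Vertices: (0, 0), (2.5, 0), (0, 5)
Evaluating z = p + 5q at each vertex:
  (0, 0): z = 0
  (2.5, 0): z = 2.5
  (0, 5): z = 25

The largest value is z = 25, attained at (0, 5).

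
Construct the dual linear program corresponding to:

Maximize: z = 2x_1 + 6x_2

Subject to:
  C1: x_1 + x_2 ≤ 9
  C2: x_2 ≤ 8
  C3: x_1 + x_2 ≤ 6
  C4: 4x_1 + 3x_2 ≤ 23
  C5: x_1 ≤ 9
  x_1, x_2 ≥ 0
Minimize: z = 9y1 + 8y2 + 6y3 + 23y4 + 9y5

Subject to:
  C1: -y1 - y3 - 4y4 - y5 ≤ -2
  C2: -y1 - y2 - y3 - 3y4 ≤ -6
  y1, y2, y3, y4, y5 ≥ 0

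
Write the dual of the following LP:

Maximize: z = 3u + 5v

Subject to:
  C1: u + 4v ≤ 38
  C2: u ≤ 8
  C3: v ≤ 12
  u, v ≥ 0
Minimize: z = 38y1 + 8y2 + 12y3

Subject to:
  C1: -y1 - y2 ≤ -3
  C2: -4y1 - y3 ≤ -5
  y1, y2, y3 ≥ 0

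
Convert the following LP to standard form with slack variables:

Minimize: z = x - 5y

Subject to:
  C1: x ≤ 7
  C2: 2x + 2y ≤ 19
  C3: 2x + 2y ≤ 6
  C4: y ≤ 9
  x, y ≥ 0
min z = x - 5y

s.t.
  x + s1 = 7
  2x + 2y + s2 = 19
  2x + 2y + s3 = 6
  y + s4 = 9
  x, y, s1, s2, s3, s4 ≥ 0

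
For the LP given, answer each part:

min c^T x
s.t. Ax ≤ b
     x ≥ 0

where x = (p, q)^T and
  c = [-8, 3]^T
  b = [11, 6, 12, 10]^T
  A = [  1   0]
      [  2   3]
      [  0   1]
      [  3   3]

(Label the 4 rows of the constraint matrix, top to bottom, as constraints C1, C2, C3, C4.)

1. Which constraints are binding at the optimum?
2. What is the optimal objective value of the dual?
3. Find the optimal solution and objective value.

1. C2, q ≥ 0
2. -24 (by strong duality, equal to the primal optimum)
3. p = 3, q = 0, z = -24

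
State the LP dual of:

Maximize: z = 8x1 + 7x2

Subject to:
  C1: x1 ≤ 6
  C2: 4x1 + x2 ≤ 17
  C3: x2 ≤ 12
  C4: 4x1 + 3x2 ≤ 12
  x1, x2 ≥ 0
Minimize: z = 6y1 + 17y2 + 12y3 + 12y4

Subject to:
  C1: -y1 - 4y2 - 4y4 ≤ -8
  C2: -y2 - y3 - 3y4 ≤ -7
  y1, y2, y3, y4 ≥ 0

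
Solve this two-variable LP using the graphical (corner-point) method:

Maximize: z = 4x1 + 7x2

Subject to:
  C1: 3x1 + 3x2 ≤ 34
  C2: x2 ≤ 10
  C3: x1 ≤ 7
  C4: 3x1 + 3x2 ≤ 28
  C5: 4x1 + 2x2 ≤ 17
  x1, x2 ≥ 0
x1 = 0, x2 = 8.5, z = 59.5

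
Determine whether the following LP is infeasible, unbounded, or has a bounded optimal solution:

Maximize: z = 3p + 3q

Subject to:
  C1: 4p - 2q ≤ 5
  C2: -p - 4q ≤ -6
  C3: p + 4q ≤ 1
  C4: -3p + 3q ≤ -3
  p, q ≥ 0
C3 requires p + 4q ≤ 1, while C2 (-p - 4q ≤ -6) is equivalent to p + 4q ≥ 6. Together they would need 6 ≤ p + 4q ≤ 1, which is impossible since 6 > 1. No point satisfies all constraints.

Infeasible — the constraint set is empty.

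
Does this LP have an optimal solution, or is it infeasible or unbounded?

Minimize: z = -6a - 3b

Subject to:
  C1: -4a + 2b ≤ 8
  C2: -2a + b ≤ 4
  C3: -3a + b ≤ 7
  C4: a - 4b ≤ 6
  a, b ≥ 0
Feasible point: (0, 0) satisfies every constraint, so the LP is feasible.
Direction d = (1, 1): for each constraint row a, a·d ≤ 0 —
  (-4)(1) + (2)(1) = -2 ≤ 0
  (-2)(1) + (1)(1) = -1 ≤ 0
  (-3)(1) + (1)(1) = -2 ≤ 0
  (1)(1) + (-4)(1) = -3 ≤ 0
and d ≥ 0, so (0, 0) + t·d stays feasible for every t ≥ 0. Along this ray z = -6a - 3b changes by -9 per unit t, so z → −∞.

Unbounded: there is a feasible ray along which z → −∞.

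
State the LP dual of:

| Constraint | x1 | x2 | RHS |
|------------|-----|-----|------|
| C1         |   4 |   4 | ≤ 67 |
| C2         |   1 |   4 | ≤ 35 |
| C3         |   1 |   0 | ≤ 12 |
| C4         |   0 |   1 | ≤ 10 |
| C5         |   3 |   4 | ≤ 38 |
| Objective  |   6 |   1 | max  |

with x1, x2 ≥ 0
Minimize: z = 67y1 + 35y2 + 12y3 + 10y4 + 38y5

Subject to:
  C1: -4y1 - y2 - y3 - 3y5 ≤ -6
  C2: -4y1 - 4y2 - y4 - 4y5 ≤ -1
  y1, y2, y3, y4, y5 ≥ 0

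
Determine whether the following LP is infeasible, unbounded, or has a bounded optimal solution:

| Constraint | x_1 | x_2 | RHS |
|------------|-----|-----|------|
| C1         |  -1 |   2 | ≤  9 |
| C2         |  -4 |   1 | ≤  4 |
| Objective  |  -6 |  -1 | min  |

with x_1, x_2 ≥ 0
Feasible point: (0, 0) satisfies every constraint, so the LP is feasible.
Direction d = (1, 0): for each constraint row a, a·d ≤ 0 —
  (-1)(1) + (2)(0) = -1 ≤ 0
  (-4)(1) + (1)(0) = -4 ≤ 0
and d ≥ 0, so (0, 0) + t·d stays feasible for every t ≥ 0. Along this ray z = -6x_1 - x_2 changes by -6 per unit t, so z → −∞.

Unbounded — the objective can decrease without bound over the feasible region.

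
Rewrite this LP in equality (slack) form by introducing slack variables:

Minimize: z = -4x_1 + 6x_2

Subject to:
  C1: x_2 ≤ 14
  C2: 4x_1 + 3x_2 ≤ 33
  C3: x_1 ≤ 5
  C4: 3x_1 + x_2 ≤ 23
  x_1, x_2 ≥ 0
min z = -4x_1 + 6x_2

s.t.
  x_2 + s1 = 14
  4x_1 + 3x_2 + s2 = 33
  x_1 + s3 = 5
  3x_1 + x_2 + s4 = 23
  x_1, x_2, s1, s2, s3, s4 ≥ 0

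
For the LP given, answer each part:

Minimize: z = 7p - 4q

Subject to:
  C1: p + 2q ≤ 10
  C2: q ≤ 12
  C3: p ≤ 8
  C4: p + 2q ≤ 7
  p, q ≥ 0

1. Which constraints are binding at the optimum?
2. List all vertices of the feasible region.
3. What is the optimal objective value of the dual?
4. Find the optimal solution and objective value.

1. C4, p ≥ 0
2. (0, 0), (7, 0), (0, 3.5)
3. -14 (by strong duality, equal to the primal optimum)
4. p = 0, q = 3.5, z = -14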